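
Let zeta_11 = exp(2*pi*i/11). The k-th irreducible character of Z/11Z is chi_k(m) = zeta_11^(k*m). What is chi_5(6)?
chi_5(6) = zeta_11^30 = exp(-6*I*pi/11)

Solution. chi_5(6) = zeta_11^(5*6) = zeta_11^30. Since zeta_11^11 = 1, this equals zeta_11^8 = exp(2*pi*i*8/11) = exp(-6*I*pi/11).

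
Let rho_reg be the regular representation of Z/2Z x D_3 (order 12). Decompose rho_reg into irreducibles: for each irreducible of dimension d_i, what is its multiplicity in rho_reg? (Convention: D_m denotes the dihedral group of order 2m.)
Each irreducible V_i of dimension d_i appears with multiplicity d_i, i.e. rho_reg = (direct sum over all irreducibles V_i) d_i V_i. The irreducible dimensions for Z/2Z x D_3 are 1, 1, 1, 1, 2, 2: 4 irreducibles of dimension 1, each with multiplicity 1; 2 irreducibles of dimension 2, each with multiplicity 2. Total dimension 4*1*1 + 2*2*2 = 12 = |G|.

Justification: General theorem: in the regular representation of a finite group G, each irreducible appears with multiplicity equal to its dimension. Check: dim(rho_reg) = sum d_i^2 = 1 + 1 + 1 + 1 + 4 + 4 = 12 = |G|.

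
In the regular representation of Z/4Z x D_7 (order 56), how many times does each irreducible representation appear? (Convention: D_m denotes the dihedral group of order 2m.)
Each irreducible V_i of dimension d_i appears with multiplicity d_i, i.e. rho_reg = (direct sum over all irreducibles V_i) d_i V_i. The irreducible dimensions for Z/4Z x D_7 are 1, 1, 1, 1, 1, 1, 1, 1, 2, 2, 2, 2, 2, 2, 2, 2, 2, 2, 2, 2: 8 irreducibles of dimension 1, each with multiplicity 1; 12 irreducibles of dimension 2, each with multiplicity 2. Total dimension 8*1*1 + 12*2*2 = 56 = |G|.

Details: General theorem: in the regular representation of a finite group G, each irreducible appears with multiplicity equal to its dimension. Check: dim(rho_reg) = sum d_i^2 = 1 + 1 + 1 + 1 + 1 + 1 + 1 + 1 + 4 + 4 + 4 + 4 + 4 + 4 + 4 + 4 + 4 + 4 + 4 + 4 = 56 = |G|.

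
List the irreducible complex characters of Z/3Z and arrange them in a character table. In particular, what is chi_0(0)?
Character table of Z/3Z (irreps indexed chi_0,...,chi_2 with chi_k(m) = zeta_3^(k*m), zeta_3 = exp(2*pi*i/3)):
  irrep \ class  {0} (size 1)  {1} (size 1)    {2} (size 1)  
  chi_0          1             1               1             
  chi_1          1             exp(2*I*pi/3)   exp(-2*I*pi/3)
  chi_2          1             exp(-2*I*pi/3)  exp(2*I*pi/3) 

Spot check: chi_0(0) = zeta_3^(0*0) = zeta_3^0 = 1.

Z/3Z is abelian, so all 3 irreducible complex representations are 1-dimensional. They are given by chi_k(m) = zeta_3^(k*m) for k = 0,...,2. Row orthogonality: sum_m chi_k(m) conj(chi_l(m)) = 3 * [k = l].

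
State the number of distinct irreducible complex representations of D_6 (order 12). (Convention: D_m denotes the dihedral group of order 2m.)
6

Solution. The number of irreducible complex representations of a finite group equals its number of conjugacy classes. D_6 has 6 conjugacy classes (n/2 + 3 for n even), so D_6 (order 12) has exactly 6 irreducible complex representations.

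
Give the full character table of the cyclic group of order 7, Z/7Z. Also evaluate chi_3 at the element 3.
Character table of Z/7Z (irreps indexed chi_0,...,chi_6 with chi_k(m) = zeta_7^(k*m), zeta_7 = exp(2*pi*i/7)):
  irrep \ class  {0} (size 1)  {1} (size 1)    {2} (size 1)    {3} (size 1)    {4} (size 1)    {5} (size 1)    {6} (size 1)  
  chi_0          1             1               1               1               1               1               1             
  chi_1          1             exp(2*I*pi/7)   exp(4*I*pi/7)   exp(6*I*pi/7)   exp(-6*I*pi/7)  exp(-4*I*pi/7)  exp(-2*I*pi/7)
  chi_2          1             exp(4*I*pi/7)   exp(-6*I*pi/7)  exp(-2*I*pi/7)  exp(2*I*pi/7)   exp(6*I*pi/7)   exp(-4*I*pi/7)
  chi_3          1             exp(6*I*pi/7)   exp(-2*I*pi/7)  exp(4*I*pi/7)   exp(-4*I*pi/7)  exp(2*I*pi/7)   exp(-6*I*pi/7)
  chi_4          1             exp(-6*I*pi/7)  exp(2*I*pi/7)   exp(-4*I*pi/7)  exp(4*I*pi/7)   exp(-2*I*pi/7)  exp(6*I*pi/7) 
  chi_5          1             exp(-4*I*pi/7)  exp(6*I*pi/7)   exp(2*I*pi/7)   exp(-2*I*pi/7)  exp(-6*I*pi/7)  exp(4*I*pi/7) 
  chi_6          1             exp(-2*I*pi/7)  exp(-4*I*pi/7)  exp(-6*I*pi/7)  exp(6*I*pi/7)   exp(4*I*pi/7)   exp(2*I*pi/7) 

Spot check: chi_3(3) = zeta_7^(3*3) = zeta_7^9 = exp(4*I*pi/7).

Why: Z/7Z is abelian, so all 7 irreducible complex representations are 1-dimensional. They are given by chi_k(m) = zeta_7^(k*m) for k = 0,...,6. Row orthogonality: sum_m chi_k(m) conj(chi_l(m)) = 7 * [k = l].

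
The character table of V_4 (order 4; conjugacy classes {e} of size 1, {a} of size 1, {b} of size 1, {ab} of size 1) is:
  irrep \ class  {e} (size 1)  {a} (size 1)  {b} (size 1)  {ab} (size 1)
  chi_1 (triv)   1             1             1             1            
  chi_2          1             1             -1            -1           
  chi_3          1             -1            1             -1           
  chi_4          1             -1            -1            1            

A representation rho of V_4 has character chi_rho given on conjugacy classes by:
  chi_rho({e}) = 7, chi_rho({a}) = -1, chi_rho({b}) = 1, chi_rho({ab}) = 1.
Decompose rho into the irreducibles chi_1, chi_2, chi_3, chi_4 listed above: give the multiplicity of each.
Multiplicities: chi_1: 2, chi_2: 1, chi_3: 2, chi_4: 2.

Working: Use <chi_rho, chi> = (1/|G|) sum_C |C| * chi_rho(C) * conj(chi(C)) with |G| = 4 for each irreducible chi in the table:
  <chi_rho, chi_1> = (1/4)[1*(7)*conj(1) + 1*(-1)*conj(1) + 1*(1)*conj(1) + 1*(1)*conj(1)]
      = (1/4)[(7) + (-1) + (1) + (1)] = 8/4 = 2
  <chi_rho, chi_2> = (1/4)[1*(7)*conj(1) + 1*(-1)*conj(1) + 1*(1)*conj(-1) + 1*(1)*conj(-1)]
      = (1/4)[(7) + (-1) + (-1) + (-1)] = 4/4 = 1
  <chi_rho, chi_3> = (1/4)[1*(7)*conj(1) + 1*(-1)*conj(-1) + 1*(1)*conj(1) + 1*(1)*conj(-1)]
      = (1/4)[(7) + (1) + (1) + (-1)] = 8/4 = 2
  <chi_rho, chi_4> = (1/4)[1*(7)*conj(1) + 1*(-1)*conj(-1) + 1*(1)*conj(-1) + 1*(1)*conj(1)]
      = (1/4)[(7) + (1) + (-1) + (1)] = 8/4 = 2
Dimension check: dim(rho) = sum (mult * dim) = 2*1 + 1*1 + 2*1 + 2*1 = 7 = chi_rho(e) = 7.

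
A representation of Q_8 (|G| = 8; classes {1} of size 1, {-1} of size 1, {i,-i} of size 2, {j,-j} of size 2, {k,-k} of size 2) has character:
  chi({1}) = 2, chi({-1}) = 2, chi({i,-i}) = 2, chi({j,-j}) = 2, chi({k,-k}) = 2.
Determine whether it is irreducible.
Not irreducible (reducible): <chi, chi> = 4 > 1.

Details: <chi, chi> = (1/|G|) sum_C |C| * |chi(C)|^2 = (1/8)[1*|2|^2 + 1*|2|^2 + 2*|2|^2 + 2*|2|^2 + 2*|2|^2]
  = (1/8)[(4) + (4) + (8) + (8) + (8)] = 32/8 = 4.
A character is irreducible iff <chi, chi> = 1, so this representation is reducible.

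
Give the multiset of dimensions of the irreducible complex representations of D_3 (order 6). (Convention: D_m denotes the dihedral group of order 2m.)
Dimensions: 1, 1, 2

Argument: There are 3 irreducibles (= number of conjugacy classes). Their dimensions d_i satisfy sum d_i^2 = |G| = 6: 1 + 1 + 4 = 6.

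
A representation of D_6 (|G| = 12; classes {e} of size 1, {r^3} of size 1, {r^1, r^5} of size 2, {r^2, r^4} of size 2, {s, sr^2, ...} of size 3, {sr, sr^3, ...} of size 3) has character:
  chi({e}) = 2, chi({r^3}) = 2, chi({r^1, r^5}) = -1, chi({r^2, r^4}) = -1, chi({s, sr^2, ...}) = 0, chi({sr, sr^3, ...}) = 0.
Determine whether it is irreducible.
Irreducible: <chi, chi> = 1.

Derivation: <chi, chi> = (1/|G|) sum_C |C| * |chi(C)|^2 = (1/12)[1*|2|^2 + 1*|2|^2 + 2*|-1|^2 + 2*|-1|^2 + 3*|0|^2 + 3*|0|^2]
  = (1/12)[(4) + (4) + (2) + (2) + (0) + (0)] = 12/12 = 1.
A character is irreducible iff <chi, chi> = 1, so this representation is irreducible.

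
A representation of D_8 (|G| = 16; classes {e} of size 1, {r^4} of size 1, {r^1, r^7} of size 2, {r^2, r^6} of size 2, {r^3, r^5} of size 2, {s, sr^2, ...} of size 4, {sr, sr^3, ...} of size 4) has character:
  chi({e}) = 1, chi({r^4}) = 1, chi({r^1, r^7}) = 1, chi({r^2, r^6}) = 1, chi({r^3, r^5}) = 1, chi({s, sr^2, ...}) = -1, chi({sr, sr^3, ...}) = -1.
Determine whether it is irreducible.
Irreducible: <chi, chi> = 1.

Justification: <chi, chi> = (1/|G|) sum_C |C| * |chi(C)|^2 = (1/16)[1*|1|^2 + 1*|1|^2 + 2*|1|^2 + 2*|1|^2 + 2*|1|^2 + 4*|-1|^2 + 4*|-1|^2]
  = (1/16)[(1) + (1) + (2) + (2) + (2) + (4) + (4)] = 16/16 = 1.
A character is irreducible iff <chi, chi> = 1, so this representation is irreducible.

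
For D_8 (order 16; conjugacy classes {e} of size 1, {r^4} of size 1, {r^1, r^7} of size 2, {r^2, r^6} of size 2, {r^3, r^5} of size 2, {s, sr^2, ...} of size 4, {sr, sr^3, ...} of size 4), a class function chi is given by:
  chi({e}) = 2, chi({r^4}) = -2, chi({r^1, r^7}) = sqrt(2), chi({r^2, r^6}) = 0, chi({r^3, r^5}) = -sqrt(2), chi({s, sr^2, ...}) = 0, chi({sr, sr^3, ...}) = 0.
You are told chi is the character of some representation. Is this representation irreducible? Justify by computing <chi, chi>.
Irreducible: <chi, chi> = 1.

Justification: <chi, chi> = (1/|G|) sum_C |C| * |chi(C)|^2 = (1/16)[1*|2|^2 + 1*|-2|^2 + 2*|sqrt(2)|^2 + 2*|0|^2 + 2*|-sqrt(2)|^2 + 4*|0|^2 + 4*|0|^2]
  = (1/16)[(4) + (4) + (4) + (0) + (4) + (0) + (0)] = 16/16 = 1.
A character is irreducible iff <chi, chi> = 1, so this representation is irreducible.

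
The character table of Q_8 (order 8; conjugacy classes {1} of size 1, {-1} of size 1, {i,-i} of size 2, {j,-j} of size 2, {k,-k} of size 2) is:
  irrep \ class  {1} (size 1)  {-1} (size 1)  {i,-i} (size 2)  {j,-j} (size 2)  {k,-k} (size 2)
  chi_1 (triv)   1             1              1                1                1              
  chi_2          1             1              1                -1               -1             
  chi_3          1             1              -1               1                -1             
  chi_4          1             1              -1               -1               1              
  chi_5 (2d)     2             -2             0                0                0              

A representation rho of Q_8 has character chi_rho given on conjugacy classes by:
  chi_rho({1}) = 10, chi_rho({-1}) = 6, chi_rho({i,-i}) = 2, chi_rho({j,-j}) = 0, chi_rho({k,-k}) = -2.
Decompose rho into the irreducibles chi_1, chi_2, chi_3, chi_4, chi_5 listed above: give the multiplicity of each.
Multiplicities: chi_1: 2, chi_2: 3, chi_3: 2, chi_4: 1, chi_5: 1.

Solution. Use <chi_rho, chi> = (1/|G|) sum_C |C| * chi_rho(C) * conj(chi(C)) with |G| = 8 for each irreducible chi in the table:
  <chi_rho, chi_1> = (1/8)[1*(10)*conj(1) + 1*(6)*conj(1) + 2*(2)*conj(1) + 2*(0)*conj(1) + 2*(-2)*conj(1)]
      = (1/8)[(10) + (6) + (4) + (0) + (-4)] = 16/8 = 2
  <chi_rho, chi_2> = (1/8)[1*(10)*conj(1) + 1*(6)*conj(1) + 2*(2)*conj(1) + 2*(0)*conj(-1) + 2*(-2)*conj(-1)]
      = (1/8)[(10) + (6) + (4) + (0) + (4)] = 24/8 = 3
  <chi_rho, chi_3> = (1/8)[1*(10)*conj(1) + 1*(6)*conj(1) + 2*(2)*conj(-1) + 2*(0)*conj(1) + 2*(-2)*conj(-1)]
      = (1/8)[(10) + (6) + (-4) + (0) + (4)] = 16/8 = 2
  <chi_rho, chi_4> = (1/8)[1*(10)*conj(1) + 1*(6)*conj(1) + 2*(2)*conj(-1) + 2*(0)*conj(-1) + 2*(-2)*conj(1)]
      = (1/8)[(10) + (6) + (-4) + (0) + (-4)] = 8/8 = 1
  <chi_rho, chi_5> = (1/8)[1*(10)*conj(2) + 1*(6)*conj(-2) + 2*(2)*conj(0) + 2*(0)*conj(0) + 2*(-2)*conj(0)]
      = (1/8)[(20) + (-12) + (0) + (0) + (0)] = 8/8 = 1
Dimension check: dim(rho) = sum (mult * dim) = 2*1 + 3*1 + 2*1 + 1*1 + 1*2 = 10 = chi_rho(e) = 10.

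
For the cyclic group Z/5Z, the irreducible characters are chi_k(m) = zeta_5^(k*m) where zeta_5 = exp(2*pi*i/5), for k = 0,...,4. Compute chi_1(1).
chi_1(1) = zeta_5^1 = exp(2*I*pi/5)

Derivation: chi_1(1) = zeta_5^(1*1) = zeta_5^1. Since zeta_5^5 = 1, this equals zeta_5^1 = exp(2*pi*i*1/5) = exp(2*I*pi/5).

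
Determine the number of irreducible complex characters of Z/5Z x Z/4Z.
20

Derivation: The number of irreducible complex representations of a finite group equals its number of conjugacy classes. Z/5Z x Z/4Z is abelian of order 20, so every element is its own conjugacy class: 20 classes, so Z/5Z x Z/4Z (order 20) has exactly 20 irreducible complex representations.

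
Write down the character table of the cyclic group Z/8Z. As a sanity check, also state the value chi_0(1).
Character table of Z/8Z (irreps indexed chi_0,...,chi_7 with chi_k(m) = zeta_8^(k*m), zeta_8 = exp(2*pi*i/8)):
  irrep \ class  {0} (size 1)  {1} (size 1)    {2} (size 1)  {3} (size 1)    {4} (size 1)  {5} (size 1)    {6} (size 1)  {7} (size 1)  
  chi_0          1             1               1             1               1             1               1             1             
  chi_1          1             exp(I*pi/4)     I             exp(3*I*pi/4)   -1            exp(-3*I*pi/4)  -I            exp(-I*pi/4)  
  chi_2          1             I               -1            -I              1             I               -1            -I            
  chi_3          1             exp(3*I*pi/4)   -I            exp(I*pi/4)     -1            exp(-I*pi/4)    I             exp(-3*I*pi/4)
  chi_4          1             -1              1             -1              1             -1              1             -1            
  chi_5          1             exp(-3*I*pi/4)  I             exp(-I*pi/4)    -1            exp(I*pi/4)     -I            exp(3*I*pi/4) 
  chi_6          1             -I              -1            I               1             -I              -1            I             
  chi_7          1             exp(-I*pi/4)    -I            exp(-3*I*pi/4)  -1            exp(3*I*pi/4)   I             exp(I*pi/4)   

Spot check: chi_0(1) = zeta_8^(0*1) = zeta_8^0 = 1.

Solution. Z/8Z is abelian, so all 8 irreducible complex representations are 1-dimensional. They are given by chi_k(m) = zeta_8^(k*m) for k = 0,...,7. Row orthogonality: sum_m chi_k(m) conj(chi_l(m)) = 8 * [k = l].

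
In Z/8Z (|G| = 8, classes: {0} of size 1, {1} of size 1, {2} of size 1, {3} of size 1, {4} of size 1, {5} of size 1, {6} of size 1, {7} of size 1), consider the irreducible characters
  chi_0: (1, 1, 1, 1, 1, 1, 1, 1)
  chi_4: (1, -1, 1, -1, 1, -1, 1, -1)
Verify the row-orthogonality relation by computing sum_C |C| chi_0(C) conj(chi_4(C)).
Sum = 0; so <chi_0, chi_4> = 0 (distinct irreducibles are orthogonal).

Why: Compute term by term over conjugacy classes (|C| * chi_0(C) * conj(chi_4(C))):
  1*(1)*conj(1) + 1*(1)*conj(-1) + 1*(1)*conj(1) + 1*(1)*conj(-1) + 1*(1)*conj(1) + 1*(1)*conj(-1) + 1*(1)*conj(1) + 1*(1)*conj(-1)
  = (1) + (-1) + (1) + (-1) + (1) + (-1) + (1) + (-1)
  = 0.
(Exp terms are combined using exp(i*s)*conj(exp(i*t)) = exp(i*(s-t)), and sums of them are collapsed using the identity that for every m > 1 the m distinct m-th roots of unity sum to 0, e.g. 1 + exp(2*I*pi/3) + exp(-2*I*pi/3) = 0.)
Dividing by |G| = 8 gives 0/8 = 0, matching the row-orthogonality relation <chi_0, chi_4> = [chi_0 = chi_4].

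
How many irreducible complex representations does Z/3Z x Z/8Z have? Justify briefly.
24

Proof sketch: The number of irreducible complex representations of a finite group equals its number of conjugacy classes. Z/3Z x Z/8Z is abelian of order 24, so every element is its own conjugacy class: 24 classes, so Z/3Z x Z/8Z (order 24) has exactly 24 irreducible complex representations.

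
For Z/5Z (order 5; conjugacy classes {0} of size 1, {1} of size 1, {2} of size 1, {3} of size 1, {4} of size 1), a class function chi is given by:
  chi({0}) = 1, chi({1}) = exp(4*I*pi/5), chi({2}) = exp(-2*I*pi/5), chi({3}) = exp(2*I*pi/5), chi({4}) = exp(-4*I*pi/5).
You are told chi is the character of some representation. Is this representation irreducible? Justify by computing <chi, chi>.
Irreducible: <chi, chi> = 1.

Why: <chi, chi> = (1/|G|) sum_C |C| * |chi(C)|^2 = (1/5)[1*|1|^2 + 1*|exp(4*I*pi/5)|^2 + 1*|exp(-2*I*pi/5)|^2 + 1*|exp(2*I*pi/5)|^2 + 1*|exp(-4*I*pi/5)|^2]
  = (1/5)[(1) + (1) + (1) + (1) + (1)] = 5/5 = 1.
(Exp terms are combined using exp(i*s)*conj(exp(i*t)) = exp(i*(s-t)), and sums of them are collapsed using the identity that for every m > 1 the m distinct m-th roots of unity sum to 0, e.g. 1 + exp(2*I*pi/3) + exp(-2*I*pi/3) = 0.)
A character is irreducible iff <chi, chi> = 1, so this representation is irreducible.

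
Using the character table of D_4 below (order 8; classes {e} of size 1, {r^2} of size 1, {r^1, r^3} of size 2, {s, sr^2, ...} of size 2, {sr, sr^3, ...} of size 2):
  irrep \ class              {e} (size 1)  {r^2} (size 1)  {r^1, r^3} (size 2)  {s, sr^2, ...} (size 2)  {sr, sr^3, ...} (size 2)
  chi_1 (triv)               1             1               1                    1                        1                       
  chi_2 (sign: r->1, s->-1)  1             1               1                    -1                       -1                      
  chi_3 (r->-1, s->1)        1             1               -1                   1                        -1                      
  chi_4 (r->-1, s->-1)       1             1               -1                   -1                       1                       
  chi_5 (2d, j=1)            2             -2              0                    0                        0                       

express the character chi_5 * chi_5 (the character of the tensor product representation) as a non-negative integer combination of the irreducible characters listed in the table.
chi_5 tensor chi_5 = chi_1 + chi_2 + chi_3 + chi_4 (all other irreducibles have multiplicity 0).

Details: The character of a tensor product is the pointwise product (chi_5 * chi_5)(C) = chi_5(C) * chi_5(C):
  {e}: (2)*(2), {r^2}: (-2)*(-2), {r^1, r^3}: (0)*(0), {s, sr^2, ...}: (0)*(0), {sr, sr^3, ...}: (0)*(0)
so (chi_5 * chi_5) takes values
  {e} -> 4, {r^2} -> 4, {r^1, r^3} -> 0, {s, sr^2, ...} -> 0, {sr, sr^3, ...} -> 0.
Now take the inner product of this character with each irreducible chi from the table, <chi_5*chi_5, chi> = (1/8) sum_C |C| (chi_5*chi_5)(C) conj(chi(C)):
  <chi_5*chi_5, chi_1> = (1/8)[1*(4)*conj(1) + 1*(4)*conj(1) + 2*(0)*conj(1) + 2*(0)*conj(1) + 2*(0)*conj(1)]
      = (1/8)[(4) + (4) + (0) + (0) + (0)] = 8/8 = 1
  <chi_5*chi_5, chi_2> = (1/8)[1*(4)*conj(1) + 1*(4)*conj(1) + 2*(0)*conj(1) + 2*(0)*conj(-1) + 2*(0)*conj(-1)]
      = (1/8)[(4) + (4) + (0) + (0) + (0)] = 8/8 = 1
  <chi_5*chi_5, chi_3> = (1/8)[1*(4)*conj(1) + 1*(4)*conj(1) + 2*(0)*conj(-1) + 2*(0)*conj(1) + 2*(0)*conj(-1)]
      = (1/8)[(4) + (4) + (0) + (0) + (0)] = 8/8 = 1
  <chi_5*chi_5, chi_4> = (1/8)[1*(4)*conj(1) + 1*(4)*conj(1) + 2*(0)*conj(-1) + 2*(0)*conj(-1) + 2*(0)*conj(1)]
      = (1/8)[(4) + (4) + (0) + (0) + (0)] = 8/8 = 1
  <chi_5*chi_5, chi_5> = (1/8)[1*(4)*conj(2) + 1*(4)*conj(-2) + 2*(0)*conj(0) + 2*(0)*conj(0) + 2*(0)*conj(0)]
      = (1/8)[(8) + (-8) + (0) + (0) + (0)] = 0/8 = 0
Hence the multiplicities are chi_1: 1, chi_2: 1, chi_3: 1, chi_4: 1. Dimension check: dim(chi_5)*dim(chi_5) = 2*2 = 4 and sum (mult * dim) = 1*1 + 1*1 + 1*1 + 1*1 = 4.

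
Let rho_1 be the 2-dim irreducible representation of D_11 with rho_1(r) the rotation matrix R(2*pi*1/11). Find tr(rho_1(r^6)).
chi_{rho_1}(r^6) = 2*cos(2*pi*1*6/11) = -2*cos(pi/11)

Derivation: rho_1(r^6) is rotation by angle 2*pi*1*6/11, whose trace is 2*cos(2*pi*1*6/11) = -2*cos(pi/11).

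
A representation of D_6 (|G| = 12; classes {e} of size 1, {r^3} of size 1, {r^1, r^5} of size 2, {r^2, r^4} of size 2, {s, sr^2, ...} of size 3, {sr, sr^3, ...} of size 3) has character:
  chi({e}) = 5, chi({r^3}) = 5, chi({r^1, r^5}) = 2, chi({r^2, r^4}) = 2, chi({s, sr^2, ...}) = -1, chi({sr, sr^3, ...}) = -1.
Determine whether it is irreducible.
Not irreducible (reducible): <chi, chi> = 6 > 1.

Explanation: <chi, chi> = (1/|G|) sum_C |C| * |chi(C)|^2 = (1/12)[1*|5|^2 + 1*|5|^2 + 2*|2|^2 + 2*|2|^2 + 3*|-1|^2 + 3*|-1|^2]
  = (1/12)[(25) + (25) + (8) + (8) + (3) + (3)] = 72/12 = 6.
A character is irreducible iff <chi, chi> = 1, so this representation is reducible.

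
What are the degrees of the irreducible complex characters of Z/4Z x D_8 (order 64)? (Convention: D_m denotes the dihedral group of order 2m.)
Dimensions: 1, 1, 1, 1, 1, 1, 1, 1, 1, 1, 1, 1, 1, 1, 1, 1, 2, 2, 2, 2, 2, 2, 2, 2, 2, 2, 2, 2

Justification: There are 28 irreducibles (= number of conjugacy classes). Their dimensions d_i satisfy sum d_i^2 = |G| = 64: 1 + 1 + 1 + 1 + 1 + 1 + 1 + 1 + 1 + 1 + 1 + 1 + 1 + 1 + 1 + 1 + 4 + 4 + 4 + 4 + 4 + 4 + 4 + 4 + 4 + 4 + 4 + 4 = 64. (For the product with Z/4Z: each of the 4 1-dim characters of Z/4Z tensors with each irrep of D_8, giving 4 copies of each D_8-dimension.)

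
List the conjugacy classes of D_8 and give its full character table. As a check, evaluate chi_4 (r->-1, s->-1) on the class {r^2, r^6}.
Conjugacy classes: {e} of size 1, {r^4} of size 1, {r^1, r^7} of size 2, {r^2, r^6} of size 2, {r^3, r^5} of size 2, {s, sr^2, ...} of size 4, {sr, sr^3, ...} of size 4.
Character table:
  irrep \ class              {e} (size 1)  {r^4} (size 1)  {r^1, r^7} (size 2)  {r^2, r^6} (size 2)  {r^3, r^5} (size 2)  {s, sr^2, ...} (size 4)  {sr, sr^3, ...} (size 4)
  chi_1 (triv)               1             1               1                    1                    1                    1                        1                       
  chi_2 (sign: r->1, s->-1)  1             1               1                    1                    1                    -1                       -1                      
  chi_3 (r->-1, s->1)        1             1               -1                   1                    -1                   1                        -1                      
  chi_4 (r->-1, s->-1)       1             1               -1                   1                    -1                   -1                       1                       
  chi_5 (2d, j=1)            2             -2              sqrt(2)              0                    -sqrt(2)             0                        0                       
  chi_6 (2d, j=2)            2             2               0                    -2                   0                    0                        0                       
  chi_7 (2d, j=3)            2             -2              -sqrt(2)             0                    sqrt(2)              0                        0                       

Spot check: chi_4 (r->-1, s->-1) on {r^2, r^6} = 1.

Argument: D_8 has order 2*8 = 16 with 7 conjugacy classes, hence 7 irreducibles. Sum of squared dims 1 + 1 + 1 + 1 + 4 + 4 + 4 = 16 = |G|. Linear characters come from the abelianisation; the 2-dimensional irreps have character r^k -> 2*cos(2*pi*j*k/8), reflections -> 0.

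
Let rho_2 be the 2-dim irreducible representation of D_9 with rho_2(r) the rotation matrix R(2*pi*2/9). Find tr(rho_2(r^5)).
chi_{rho_2}(r^5) = 2*cos(2*pi*2*5/9) = 2*cos(20*pi/9)

Argument: rho_2(r^5) is rotation by angle 2*pi*2*5/9, whose trace is 2*cos(2*pi*2*5/9) = 2*cos(20*pi/9).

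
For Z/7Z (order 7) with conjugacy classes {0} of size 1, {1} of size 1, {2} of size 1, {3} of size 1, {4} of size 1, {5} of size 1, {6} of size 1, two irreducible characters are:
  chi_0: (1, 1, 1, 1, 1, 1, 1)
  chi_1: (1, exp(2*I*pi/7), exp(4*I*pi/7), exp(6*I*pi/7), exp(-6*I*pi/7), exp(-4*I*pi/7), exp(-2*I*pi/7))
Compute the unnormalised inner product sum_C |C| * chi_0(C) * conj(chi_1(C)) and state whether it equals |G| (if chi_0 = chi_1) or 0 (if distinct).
Sum = 0; so <chi_0, chi_1> = 0 (distinct irreducibles are orthogonal).

Working: Compute term by term over conjugacy classes (|C| * chi_0(C) * conj(chi_1(C))):
  1*(1)*conj(1) + 1*(1)*conj(exp(2*I*pi/7)) + 1*(1)*conj(exp(4*I*pi/7)) + 1*(1)*conj(exp(6*I*pi/7)) + 1*(1)*conj(exp(-6*I*pi/7)) + 1*(1)*conj(exp(-4*I*pi/7)) + 1*(1)*conj(exp(-2*I*pi/7))
  = (1) + (exp(-2*I*pi/7)) + (exp(-4*I*pi/7)) + (exp(-6*I*pi/7)) + (exp(6*I*pi/7)) + (exp(4*I*pi/7)) + (exp(2*I*pi/7))
  = 0.
(Exp terms are combined using exp(i*s)*conj(exp(i*t)) = exp(i*(s-t)), and sums of them are collapsed using the identity that for every m > 1 the m distinct m-th roots of unity sum to 0, e.g. 1 + exp(2*I*pi/3) + exp(-2*I*pi/3) = 0.)
Dividing by |G| = 7 gives 0/7 = 0, matching the row-orthogonality relation <chi_0, chi_1> = [chi_0 = chi_1].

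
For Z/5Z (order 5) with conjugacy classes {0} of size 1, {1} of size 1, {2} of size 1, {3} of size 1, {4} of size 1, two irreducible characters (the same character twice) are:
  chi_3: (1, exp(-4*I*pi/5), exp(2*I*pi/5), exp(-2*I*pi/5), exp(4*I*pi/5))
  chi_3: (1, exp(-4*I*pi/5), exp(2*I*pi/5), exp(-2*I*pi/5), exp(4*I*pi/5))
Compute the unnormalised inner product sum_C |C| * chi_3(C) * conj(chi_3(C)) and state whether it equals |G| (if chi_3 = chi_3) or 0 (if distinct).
Sum = 5 = |G| = 5; so <chi_3, chi_3> = 1 (norm-1 confirms irreducibility).

Compute term by term over conjugacy classes (|C| * chi_3(C) * conj(chi_3(C))):
  1*(1)*conj(1) + 1*(exp(-4*I*pi/5))*conj(exp(-4*I*pi/5)) + 1*(exp(2*I*pi/5))*conj(exp(2*I*pi/5)) + 1*(exp(-2*I*pi/5))*conj(exp(-2*I*pi/5)) + 1*(exp(4*I*pi/5))*conj(exp(4*I*pi/5))
  = (1) + (1) + (1) + (1) + (1)
  = 5.
(Exp terms are combined using exp(i*s)*conj(exp(i*t)) = exp(i*(s-t)), and sums of them are collapsed using the identity that for every m > 1 the m distinct m-th roots of unity sum to 0, e.g. 1 + exp(2*I*pi/3) + exp(-2*I*pi/3) = 0.)
Dividing by |G| = 5 gives 5/5 = 1, matching the row-orthogonality relation <chi_3, chi_3> = [chi_3 = chi_3].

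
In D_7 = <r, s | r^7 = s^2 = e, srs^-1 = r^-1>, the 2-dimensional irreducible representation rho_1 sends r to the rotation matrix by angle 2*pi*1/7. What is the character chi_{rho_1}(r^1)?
chi_{rho_1}(r^1) = 2*cos(2*pi*1*1/7) = 2*cos(2*pi/7)

Argument: rho_1(r^1) is rotation by angle 2*pi*1*1/7, whose trace is 2*cos(2*pi*1*1/7) = 2*cos(2*pi/7).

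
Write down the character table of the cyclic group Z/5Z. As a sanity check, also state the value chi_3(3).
Character table of Z/5Z (irreps indexed chi_0,...,chi_4 with chi_k(m) = zeta_5^(k*m), zeta_5 = exp(2*pi*i/5)):
  irrep \ class  {0} (size 1)  {1} (size 1)    {2} (size 1)    {3} (size 1)    {4} (size 1)  
  chi_0          1             1               1               1               1             
  chi_1          1             exp(2*I*pi/5)   exp(4*I*pi/5)   exp(-4*I*pi/5)  exp(-2*I*pi/5)
  chi_2          1             exp(4*I*pi/5)   exp(-2*I*pi/5)  exp(2*I*pi/5)   exp(-4*I*pi/5)
  chi_3          1             exp(-4*I*pi/5)  exp(2*I*pi/5)   exp(-2*I*pi/5)  exp(4*I*pi/5) 
  chi_4          1             exp(-2*I*pi/5)  exp(-4*I*pi/5)  exp(4*I*pi/5)   exp(2*I*pi/5) 

Spot check: chi_3(3) = zeta_5^(3*3) = zeta_5^9 = exp(-2*I*pi/5).

Working: Z/5Z is abelian, so all 5 irreducible complex representations are 1-dimensional. They are given by chi_k(m) = zeta_5^(k*m) for k = 0,...,4. Row orthogonality: sum_m chi_k(m) conj(chi_l(m)) = 5 * [k = l].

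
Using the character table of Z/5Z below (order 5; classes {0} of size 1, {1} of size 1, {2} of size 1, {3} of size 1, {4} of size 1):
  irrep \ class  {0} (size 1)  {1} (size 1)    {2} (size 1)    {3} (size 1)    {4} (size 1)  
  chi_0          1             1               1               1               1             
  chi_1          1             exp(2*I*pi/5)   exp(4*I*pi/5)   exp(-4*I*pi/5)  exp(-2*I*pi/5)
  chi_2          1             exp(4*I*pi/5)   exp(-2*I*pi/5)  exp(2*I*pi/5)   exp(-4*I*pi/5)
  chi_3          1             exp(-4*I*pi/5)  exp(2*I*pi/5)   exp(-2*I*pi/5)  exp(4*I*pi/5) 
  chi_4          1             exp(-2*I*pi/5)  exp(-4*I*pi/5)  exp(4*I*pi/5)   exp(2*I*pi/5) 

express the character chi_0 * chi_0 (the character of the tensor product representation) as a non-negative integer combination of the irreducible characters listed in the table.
chi_0 tensor chi_0 = chi_0 (all other irreducibles have multiplicity 0).

Solution. The character of a tensor product is the pointwise product (chi_0 * chi_0)(C) = chi_0(C) * chi_0(C):
  {0}: (1)*(1), {1}: (1)*(1), {2}: (1)*(1), {3}: (1)*(1), {4}: (1)*(1)
so (chi_0 * chi_0) takes values
  {0} -> 1, {1} -> 1, {2} -> 1, {3} -> 1, {4} -> 1.
Now take the inner product of this character with each irreducible chi from the table, <chi_0*chi_0, chi> = (1/5) sum_C |C| (chi_0*chi_0)(C) conj(chi(C)):
  <chi_0*chi_0, chi_0> = (1/5)[1*(1)*conj(1) + 1*(1)*conj(1) + 1*(1)*conj(1) + 1*(1)*conj(1) + 1*(1)*conj(1)]
      = (1/5)[(1) + (1) + (1) + (1) + (1)] = 5/5 = 1
  <chi_0*chi_0, chi_1> = (1/5)[1*(1)*conj(1) + 1*(1)*conj(exp(2*I*pi/5)) + 1*(1)*conj(exp(4*I*pi/5)) + 1*(1)*conj(exp(-4*I*pi/5)) + 1*(1)*conj(exp(-2*I*pi/5))]
      = (1/5)[(1) + (exp(-2*I*pi/5)) + (exp(-4*I*pi/5)) + (exp(4*I*pi/5)) + (exp(2*I*pi/5))] = 0/5 = 0
  <chi_0*chi_0, chi_2> = (1/5)[1*(1)*conj(1) + 1*(1)*conj(exp(4*I*pi/5)) + 1*(1)*conj(exp(-2*I*pi/5)) + 1*(1)*conj(exp(2*I*pi/5)) + 1*(1)*conj(exp(-4*I*pi/5))]
      = (1/5)[(1) + (exp(-4*I*pi/5)) + (exp(2*I*pi/5)) + (exp(-2*I*pi/5)) + (exp(4*I*pi/5))] = 0/5 = 0
  <chi_0*chi_0, chi_3> = (1/5)[1*(1)*conj(1) + 1*(1)*conj(exp(-4*I*pi/5)) + 1*(1)*conj(exp(2*I*pi/5)) + 1*(1)*conj(exp(-2*I*pi/5)) + 1*(1)*conj(exp(4*I*pi/5))]
      = (1/5)[(1) + (exp(4*I*pi/5)) + (exp(-2*I*pi/5)) + (exp(2*I*pi/5)) + (exp(-4*I*pi/5))] = 0/5 = 0
  <chi_0*chi_0, chi_4> = (1/5)[1*(1)*conj(1) + 1*(1)*conj(exp(-2*I*pi/5)) + 1*(1)*conj(exp(-4*I*pi/5)) + 1*(1)*conj(exp(4*I*pi/5)) + 1*(1)*conj(exp(2*I*pi/5))]
      = (1/5)[(1) + (exp(2*I*pi/5)) + (exp(4*I*pi/5)) + (exp(-4*I*pi/5)) + (exp(-2*I*pi/5))] = 0/5 = 0
(Exp terms are combined using exp(i*s)*conj(exp(i*t)) = exp(i*(s-t)), and sums of them are collapsed using the identity that for every m > 1 the m distinct m-th roots of unity sum to 0, e.g. 1 + exp(2*I*pi/3) + exp(-2*I*pi/3) = 0.)
Hence the multiplicities are chi_0: 1. Dimension check: dim(chi_0)*dim(chi_0) = 1*1 = 1 and sum (mult * dim) = 1*1 = 1.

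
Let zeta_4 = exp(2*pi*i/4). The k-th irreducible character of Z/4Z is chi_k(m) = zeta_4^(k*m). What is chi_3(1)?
chi_3(1) = zeta_4^3 = -I

Justification: chi_3(1) = zeta_4^(3*1) = zeta_4^3. Since zeta_4^4 = 1, this equals zeta_4^3 = exp(2*pi*i*3/4) = -I.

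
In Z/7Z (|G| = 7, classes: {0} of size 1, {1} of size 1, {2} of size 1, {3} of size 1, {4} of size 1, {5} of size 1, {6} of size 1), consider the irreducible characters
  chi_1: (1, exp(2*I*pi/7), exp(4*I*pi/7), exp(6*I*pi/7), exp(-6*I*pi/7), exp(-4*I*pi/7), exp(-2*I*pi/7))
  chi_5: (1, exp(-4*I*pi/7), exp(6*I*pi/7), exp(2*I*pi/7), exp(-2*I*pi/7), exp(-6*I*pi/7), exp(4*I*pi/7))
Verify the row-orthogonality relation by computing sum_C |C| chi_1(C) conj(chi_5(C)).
Sum = 0; so <chi_1, chi_5> = 0 (distinct irreducibles are orthogonal).

Derivation: Compute term by term over conjugacy classes (|C| * chi_1(C) * conj(chi_5(C))):
  1*(1)*conj(1) + 1*(exp(2*I*pi/7))*conj(exp(-4*I*pi/7)) + 1*(exp(4*I*pi/7))*conj(exp(6*I*pi/7)) + 1*(exp(6*I*pi/7))*conj(exp(2*I*pi/7)) + 1*(exp(-6*I*pi/7))*conj(exp(-2*I*pi/7)) + 1*(exp(-4*I*pi/7))*conj(exp(-6*I*pi/7)) + 1*(exp(-2*I*pi/7))*conj(exp(4*I*pi/7))
  = (1) + (exp(6*I*pi/7)) + (exp(-2*I*pi/7)) + (exp(4*I*pi/7)) + (exp(-4*I*pi/7)) + (exp(2*I*pi/7)) + (exp(-6*I*pi/7))
  = 0.
(Exp terms are combined using exp(i*s)*conj(exp(i*t)) = exp(i*(s-t)), and sums of them are collapsed using the identity that for every m > 1 the m distinct m-th roots of unity sum to 0, e.g. 1 + exp(2*I*pi/3) + exp(-2*I*pi/3) = 0.)
Dividing by |G| = 7 gives 0/7 = 0, matching the row-orthogonality relation <chi_1, chi_5> = [chi_1 = chi_5].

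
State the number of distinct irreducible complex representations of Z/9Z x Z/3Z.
27

Why: The number of irreducible complex representations of a finite group equals its number of conjugacy classes. Z/9Z x Z/3Z is abelian of order 27, so every element is its own conjugacy class: 27 classes, so Z/9Z x Z/3Z (order 27) has exactly 27 irreducible complex representations.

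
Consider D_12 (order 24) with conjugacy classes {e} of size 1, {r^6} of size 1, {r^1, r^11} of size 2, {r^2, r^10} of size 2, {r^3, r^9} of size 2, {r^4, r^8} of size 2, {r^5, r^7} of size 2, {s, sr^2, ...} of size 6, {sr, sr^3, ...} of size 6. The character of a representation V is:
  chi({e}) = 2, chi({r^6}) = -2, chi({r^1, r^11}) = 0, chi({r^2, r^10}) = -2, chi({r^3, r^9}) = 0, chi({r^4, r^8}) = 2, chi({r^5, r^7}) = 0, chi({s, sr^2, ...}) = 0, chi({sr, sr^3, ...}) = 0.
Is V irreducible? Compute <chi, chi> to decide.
Irreducible: <chi, chi> = 1.

<chi, chi> = (1/|G|) sum_C |C| * |chi(C)|^2 = (1/24)[1*|2|^2 + 1*|-2|^2 + 2*|0|^2 + 2*|-2|^2 + 2*|0|^2 + 2*|2|^2 + 2*|0|^2 + 6*|0|^2 + 6*|0|^2]
  = (1/24)[(4) + (4) + (0) + (8) + (0) + (8) + (0) + (0) + (0)] = 24/24 = 1.
A character is irreducible iff <chi, chi> = 1, so this representation is irreducible.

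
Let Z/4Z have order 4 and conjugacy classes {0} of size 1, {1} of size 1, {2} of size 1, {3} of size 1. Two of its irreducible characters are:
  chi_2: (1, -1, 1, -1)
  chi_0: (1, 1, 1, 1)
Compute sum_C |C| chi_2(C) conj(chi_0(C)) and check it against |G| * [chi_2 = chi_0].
Sum = 0; so <chi_2, chi_0> = 0 (distinct irreducibles are orthogonal).

Compute term by term over conjugacy classes (|C| * chi_2(C) * conj(chi_0(C))):
  1*(1)*conj(1) + 1*(-1)*conj(1) + 1*(1)*conj(1) + 1*(-1)*conj(1)
  = (1) + (-1) + (1) + (-1)
  = 0.
(Exp terms are combined using exp(i*s)*conj(exp(i*t)) = exp(i*(s-t)), and sums of them are collapsed using the identity that for every m > 1 the m distinct m-th roots of unity sum to 0, e.g. 1 + exp(2*I*pi/3) + exp(-2*I*pi/3) = 0.)
Dividing by |G| = 4 gives 0/4 = 0, matching the row-orthogonality relation <chi_2, chi_0> = [chi_2 = chi_0].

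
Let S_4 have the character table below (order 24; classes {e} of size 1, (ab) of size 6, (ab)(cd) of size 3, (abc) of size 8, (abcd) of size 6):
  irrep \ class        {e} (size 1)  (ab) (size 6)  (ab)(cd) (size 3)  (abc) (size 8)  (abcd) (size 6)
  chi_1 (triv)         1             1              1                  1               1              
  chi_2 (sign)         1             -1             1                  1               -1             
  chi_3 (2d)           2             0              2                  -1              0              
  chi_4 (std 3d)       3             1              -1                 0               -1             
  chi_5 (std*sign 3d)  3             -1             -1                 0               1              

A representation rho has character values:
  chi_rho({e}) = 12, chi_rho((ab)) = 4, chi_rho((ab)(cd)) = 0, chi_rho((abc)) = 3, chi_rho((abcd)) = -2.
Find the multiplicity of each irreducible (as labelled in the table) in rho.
Multiplicities: chi_1: 2, chi_2: 1, chi_3: 0, chi_4: 3, chi_5: 0.

Reasoning: Use <chi_rho, chi> = (1/|G|) sum_C |C| * chi_rho(C) * conj(chi(C)) with |G| = 24 for each irreducible chi in the table:
  <chi_rho, chi_1> = (1/24)[1*(12)*conj(1) + 6*(4)*conj(1) + 3*(0)*conj(1) + 8*(3)*conj(1) + 6*(-2)*conj(1)]
      = (1/24)[(12) + (24) + (0) + (24) + (-12)] = 48/24 = 2
  <chi_rho, chi_2> = (1/24)[1*(12)*conj(1) + 6*(4)*conj(-1) + 3*(0)*conj(1) + 8*(3)*conj(1) + 6*(-2)*conj(-1)]
      = (1/24)[(12) + (-24) + (0) + (24) + (12)] = 24/24 = 1
  <chi_rho, chi_3> = (1/24)[1*(12)*conj(2) + 6*(4)*conj(0) + 3*(0)*conj(2) + 8*(3)*conj(-1) + 6*(-2)*conj(0)]
      = (1/24)[(24) + (0) + (0) + (-24) + (0)] = 0/24 = 0
  <chi_rho, chi_4> = (1/24)[1*(12)*conj(3) + 6*(4)*conj(1) + 3*(0)*conj(-1) + 8*(3)*conj(0) + 6*(-2)*conj(-1)]
      = (1/24)[(36) + (24) + (0) + (0) + (12)] = 72/24 = 3
  <chi_rho, chi_5> = (1/24)[1*(12)*conj(3) + 6*(4)*conj(-1) + 3*(0)*conj(-1) + 8*(3)*conj(0) + 6*(-2)*conj(1)]
      = (1/24)[(36) + (-24) + (0) + (0) + (-12)] = 0/24 = 0
Dimension check: dim(rho) = sum (mult * dim) = 2*1 + 1*1 + 0*2 + 3*3 + 0*3 = 12 = chi_rho(e) = 12.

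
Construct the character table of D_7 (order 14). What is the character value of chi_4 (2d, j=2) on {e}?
Conjugacy classes: {e} of size 1, {r^1, r^6} of size 2, {r^2, r^5} of size 2, {r^3, r^4} of size 2, {s, sr, ..., sr^6} of size 7.
Character table:
  irrep \ class              {e} (size 1)  {r^1, r^6} (size 2)  {r^2, r^5} (size 2)  {r^3, r^4} (size 2)  {s, sr, ..., sr^6} (size 7)
  chi_1 (triv)               1             1                    1                    1                    1                          
  chi_2 (sign: r->1, s->-1)  1             1                    1                    1                    -1                         
  chi_3 (2d, j=1)            2             2*cos(2*pi/7)        -2*cos(3*pi/7)       -2*cos(pi/7)         0                          
  chi_4 (2d, j=2)            2             -2*cos(3*pi/7)       -2*cos(pi/7)         2*cos(2*pi/7)        0                          
  chi_5 (2d, j=3)            2             -2*cos(pi/7)         2*cos(2*pi/7)        -2*cos(3*pi/7)       0                          

Spot check: chi_4 (2d, j=2) on {e} = 2.

Justification: D_7 has order 2*7 = 14 with 5 conjugacy classes, hence 5 irreducibles. Sum of squared dims 1 + 1 + 4 + 4 + 4 = 14 = |G|. Linear characters come from the abelianisation; the 2-dimensional irreps have character r^k -> 2*cos(2*pi*j*k/7), reflections -> 0.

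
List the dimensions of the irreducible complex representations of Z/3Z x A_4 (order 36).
Dimensions: 1, 1, 1, 1, 1, 1, 1, 1, 1, 3, 3, 3

Justification: There are 12 irreducibles (= number of conjugacy classes). Their dimensions d_i satisfy sum d_i^2 = |G| = 36: 1 + 1 + 1 + 1 + 1 + 1 + 1 + 1 + 1 + 9 + 9 + 9 = 36. (For the product with Z/3Z: each of the 3 1-dim characters of Z/3Z tensors with each irrep of A_4, giving 3 copies of each A_4-dimension.)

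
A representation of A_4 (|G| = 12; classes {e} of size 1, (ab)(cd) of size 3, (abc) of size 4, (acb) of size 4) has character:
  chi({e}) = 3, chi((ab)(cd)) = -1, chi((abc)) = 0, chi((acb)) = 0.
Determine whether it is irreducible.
Irreducible: <chi, chi> = 1.

Solution. <chi, chi> = (1/|G|) sum_C |C| * |chi(C)|^2 = (1/12)[1*|3|^2 + 3*|-1|^2 + 4*|0|^2 + 4*|0|^2]
  = (1/12)[(9) + (3) + (0) + (0)] = 12/12 = 1.
(Exp terms are combined using exp(i*s)*conj(exp(i*t)) = exp(i*(s-t)), and sums of them are collapsed using the identity that for every m > 1 the m distinct m-th roots of unity sum to 0, e.g. 1 + exp(2*I*pi/3) + exp(-2*I*pi/3) = 0.)
A character is irreducible iff <chi, chi> = 1, so this representation is irreducible.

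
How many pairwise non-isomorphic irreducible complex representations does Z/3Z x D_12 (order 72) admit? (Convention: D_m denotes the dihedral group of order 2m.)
27

Reasoning: The number of irreducible complex representations of a finite group equals its number of conjugacy classes. For a direct product, #classes(G x H) = #classes(G) * #classes(H). Z/3Z has 3 classes (abelian), D_12 has 9 classes, so 3 * 9 = 27, so Z/3Z x D_12 (order 72) has exactly 27 irreducible complex representations.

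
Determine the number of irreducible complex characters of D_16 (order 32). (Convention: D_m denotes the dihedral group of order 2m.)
11

Justification: The number of irreducible complex representations of a finite group equals its number of conjugacy classes. D_16 has 11 conjugacy classes (n/2 + 3 for n even), so D_16 (order 32) has exactly 11 irreducible complex representations.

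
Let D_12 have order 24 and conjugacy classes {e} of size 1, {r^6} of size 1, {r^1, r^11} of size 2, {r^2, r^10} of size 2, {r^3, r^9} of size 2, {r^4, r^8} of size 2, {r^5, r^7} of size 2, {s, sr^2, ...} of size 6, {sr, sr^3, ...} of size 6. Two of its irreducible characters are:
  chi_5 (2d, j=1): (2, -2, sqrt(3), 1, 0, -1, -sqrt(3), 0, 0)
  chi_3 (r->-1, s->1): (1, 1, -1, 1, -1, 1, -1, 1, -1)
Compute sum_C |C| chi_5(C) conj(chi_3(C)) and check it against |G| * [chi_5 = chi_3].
Sum = 0; so <chi_5, chi_3> = 0 (distinct irreducibles are orthogonal).

Why: Compute term by term over conjugacy classes (|C| * chi_5(C) * conj(chi_3(C))):
  1*(2)*conj(1) + 1*(-2)*conj(1) + 2*(sqrt(3))*conj(-1) + 2*(1)*conj(1) + 2*(0)*conj(-1) + 2*(-1)*conj(1) + 2*(-sqrt(3))*conj(-1) + 6*(0)*conj(1) + 6*(0)*conj(-1)
  = (2) + (-2) + (-2*sqrt(3)) + (2) + (0) + (-2) + (2*sqrt(3)) + (0) + (0)
  = 0.
Dividing by |G| = 24 gives 0/24 = 0, matching the row-orthogonality relation <chi_5, chi_3> = [chi_5 = chi_3].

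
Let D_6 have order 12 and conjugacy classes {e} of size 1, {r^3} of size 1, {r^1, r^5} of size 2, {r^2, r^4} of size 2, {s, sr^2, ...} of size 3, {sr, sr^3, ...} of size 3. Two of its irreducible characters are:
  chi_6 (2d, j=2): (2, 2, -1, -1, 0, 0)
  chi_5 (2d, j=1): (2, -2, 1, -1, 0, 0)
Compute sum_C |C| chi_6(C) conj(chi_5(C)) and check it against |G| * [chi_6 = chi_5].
Sum = 0; so <chi_6, chi_5> = 0 (distinct irreducibles are orthogonal).

Why: Compute term by term over conjugacy classes (|C| * chi_6(C) * conj(chi_5(C))):
  1*(2)*conj(2) + 1*(2)*conj(-2) + 2*(-1)*conj(1) + 2*(-1)*conj(-1) + 3*(0)*conj(0) + 3*(0)*conj(0)
  = (4) + (-4) + (-2) + (2) + (0) + (0)
  = 0.
Dividing by |G| = 12 gives 0/12 = 0, matching the row-orthogonality relation <chi_6, chi_5> = [chi_6 = chi_5].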